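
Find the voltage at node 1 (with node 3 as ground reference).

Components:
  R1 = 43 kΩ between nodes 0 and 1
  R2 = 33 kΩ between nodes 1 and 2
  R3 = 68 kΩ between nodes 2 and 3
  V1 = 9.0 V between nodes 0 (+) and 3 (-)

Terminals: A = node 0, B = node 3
Nodal analysis, taking node 3 as the 0 V reference.
Source V1 fixes V_0 = 9 V.
KCL at each unknown node (sum of currents leaving = 0; resistances in Ω):
  Node 1: (V_1 - 9)/43000 + (V_1 - V_2)/33000 = 0
  Node 2: (V_2 - V_1)/33000 + (V_2 - 0)/68000 = 0
Collecting terms (coefficients in siemens):
  0.00005356·V_1 - 0.0000303·V_2 = 0.0002093
  0.00004501·V_2 - 0.0000303·V_1 = 0
Determinant D = (0.00005356)(0.00004501) - (-0.0000303)(-0.0000303) = 0.000000001492
V_1 = [(0.0002093)(0.00004501) - (-0.0000303)(0)]/D = 6.312 V
V_2 = [(0.00005356)(0) - (0.0002093)(-0.0000303)]/D = 4.25 V
The requested potential is V_1 = 6.312 V.

Final answer: V_1 = 6.312 V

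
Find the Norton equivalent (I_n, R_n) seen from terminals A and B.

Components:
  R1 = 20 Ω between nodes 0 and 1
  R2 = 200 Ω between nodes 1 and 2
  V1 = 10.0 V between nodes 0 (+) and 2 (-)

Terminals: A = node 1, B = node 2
Find the Thévenin equivalent first; then I_n = V_th/R_th and R_n = R_th.
Step 1 — V_th is the open-circuit voltage V_A - V_B (nothing connected across the terminals).
Nodal analysis, taking node 2 as the 0 V reference.
Source V1 fixes V_0 = 10 V.
KCL at each unknown node (sum of currents leaving = 0; resistances in Ω):
  Node 1: (V_1 - 10)/20 + (V_1 - 0)/200 = 0
Collecting terms: 0.055 × V_1 = 0.5  =>  V_1 = 9.091 V
V_th = V_1 - V_2 = 9.091 - 0 = 9.091 V
Step 2 — R_th: zero the source — replace V1 by a short circuit (node 2 merges into node 0) — and find the resistance seen between A (node 1) and B (node 0).
Reduce the network between node 1 (A) and node 0 (B) by series/parallel combination:
  Rp1 = R1 ‖ R2 (parallel, both between nodes 0 and 1) = 1/(1/20 + 1/200) = 18.18 Ω
R_th = 18.18 Ω
I_n = V_th/R_th = 9.091/18.18 = 0.5 A, and R_n = R_th = 18.18 Ω

Final answer: I_n = 0.5 A, R_n = 18.18 Ω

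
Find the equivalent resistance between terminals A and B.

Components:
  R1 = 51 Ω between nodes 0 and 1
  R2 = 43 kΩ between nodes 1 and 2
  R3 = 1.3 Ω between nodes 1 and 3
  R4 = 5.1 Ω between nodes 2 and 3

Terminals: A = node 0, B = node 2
Reduce the network between node 0 (A) and node 2 (B) by series/parallel combination:
  Rs1 = R3 + R4 (series, joined only at node 3) = 1.3 + 5.1 = 6.4 Ω
  Rp1 = R2 ‖ Rs1 (parallel, both between nodes 1 and 2) = 1/(1/43000 + 1/6.4) = 6.399 Ω
  Rs2 = R1 + Rp1 (series, joined only at node 1) = 51 + 6.399 = 57.4 Ω
R_eq = 57.4 Ω

Final answer: 57.4 Ω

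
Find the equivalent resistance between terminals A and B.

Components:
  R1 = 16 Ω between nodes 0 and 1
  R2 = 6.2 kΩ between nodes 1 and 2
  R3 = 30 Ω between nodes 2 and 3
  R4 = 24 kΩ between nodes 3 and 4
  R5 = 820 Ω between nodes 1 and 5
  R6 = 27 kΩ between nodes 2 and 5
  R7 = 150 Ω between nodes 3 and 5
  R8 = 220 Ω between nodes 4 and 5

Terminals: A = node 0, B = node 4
The network is not a plain series/parallel combination. Inject a 1 A test current into terminal A (node 0) and return it from terminal B (node 4); then R_eq = V_A / (1 A).
Nodal analysis, taking node 4 as the 0 V reference.
Current source I_test pushes 1 A into node 0 and draws it out of node 4.
KCL at each unknown node (sum of currents leaving = 0; resistances in Ω):
  Node 0: (V_0 - V_1)/16 - 1 = 0
  Node 1: (V_1 - V_0)/16 + (V_1 - V_2)/6200 + (V_1 - V_5)/820 = 0
  Node 2: (V_2 - V_1)/6200 + (V_2 - V_3)/30 + (V_2 - V_5)/27000 = 0
  Node 3: (V_3 - V_2)/30 + (V_3 - 0)/24000 + (V_3 - V_5)/150 = 0
  Node 5: (V_5 - V_1)/820 + (V_5 - V_2)/27000 + (V_5 - V_3)/150 + (V_5 - 0)/220 = 0
Collecting terms (coefficients in siemens):
  0.0625·V_0 - 0.0625·V_1 = 1
  0.06388·V_1 - 0.0625·V_0 - 0.0001613·V_2 - 0.00122·V_5 = 0
  0.03353·V_2 - 0.0001613·V_1 - 0.03333·V_3 - 0.00003704·V_5 = 0
  0.04004·V_3 - 0.03333·V_2 - 0.006667·V_5 = 0
  0.01247·V_5 - 0.00122·V_1 - 0.00003704·V_2 - 0.006667·V_3 = 0
Solving these 5 simultaneous equations (Gaussian elimination) gives:
  V_0 = 960.3 V, V_1 = 944.3 V, V_2 = 236.8 V, V_3 = 233.4 V
  V_5 = 217.9 V
R_eq = V_0 / 1 A = 960.3 Ω

Final answer: 960.3 Ω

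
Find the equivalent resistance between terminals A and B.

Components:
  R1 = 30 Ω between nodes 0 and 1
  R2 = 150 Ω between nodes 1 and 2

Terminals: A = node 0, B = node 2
Reduce the network between node 0 (A) and node 2 (B) by series/parallel combination:
  Rs1 = R1 + R2 (series, joined only at node 1) = 30 + 150 = 180 Ω
R_eq = 180 Ω

Final answer: 180 Ω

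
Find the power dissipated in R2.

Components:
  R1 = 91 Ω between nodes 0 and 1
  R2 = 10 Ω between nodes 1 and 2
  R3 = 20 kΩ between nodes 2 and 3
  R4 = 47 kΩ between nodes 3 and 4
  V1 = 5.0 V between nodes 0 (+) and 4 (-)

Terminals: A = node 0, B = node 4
Nodal analysis, taking node 4 as the 0 V reference.
Source V1 fixes V_0 = 5 V.
KCL at each unknown node (sum of currents leaving = 0; resistances in Ω):
  Node 1: (V_1 - 5)/91 + (V_1 - V_2)/10 = 0
  Node 2: (V_2 - V_1)/10 + (V_2 - V_3)/20000 = 0
  Node 3: (V_3 - V_2)/20000 + (V_3 - 0)/47000 = 0
Collecting terms (coefficients in siemens):
  0.111·V_1 - 0.1·V_2 = 0.05495
  0.1001·V_2 - 0.1·V_1 - 0.00005·V_3 = 0
  0.00007128·V_3 - 0.00005·V_2 = 0
Solving these 3 simultaneous equations (Gaussian elimination) gives:
  V_1 = 4.993 V, V_2 = 4.992 V, V_3 = 3.502 V
I_R2 = (V_1 - V_2)/R2 = (4.993 - 4.992)/10 = 0.00007451 A
P_R2 = I_R2² × R2 = (0.00007451)² × 10 = 0.00000005552 W

Final answer: 5.552e-08 W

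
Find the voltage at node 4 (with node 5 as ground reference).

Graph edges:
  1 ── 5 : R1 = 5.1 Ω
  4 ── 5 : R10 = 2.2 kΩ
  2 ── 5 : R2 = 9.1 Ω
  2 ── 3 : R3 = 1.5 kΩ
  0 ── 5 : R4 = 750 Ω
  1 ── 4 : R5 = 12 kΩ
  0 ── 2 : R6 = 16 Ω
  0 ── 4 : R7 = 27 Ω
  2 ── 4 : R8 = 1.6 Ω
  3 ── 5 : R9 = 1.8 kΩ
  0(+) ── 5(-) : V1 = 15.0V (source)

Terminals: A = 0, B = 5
Nodal analysis, taking node 5 as the 0 V reference.
Source V1 fixes V_0 = 15 V.
KCL at each unknown node (sum of currents leaving = 0; resistances in Ω):
  Node 1: (V_1 - 0)/5.1 + (V_1 - V_4)/12000 = 0
  Node 2: (V_2 - 0)/9.1 + (V_2 - V_3)/1500 + (V_2 - 15)/16 + (V_2 - V_4)/1.6 = 0
  Node 3: (V_3 - V_2)/1500 + (V_3 - 0)/1800 = 0
  Node 4: (V_4 - V_1)/12000 + (V_4 - 15)/27 + (V_4 - V_2)/1.6 + (V_4 - 0)/2200 = 0
Collecting terms (coefficients in siemens):
  0.1962·V_1 - 0.00008333·V_4 = 0
  0.7981·V_2 - 0.0006667·V_3 - 0.625·V_4 = 0.9375
  0.001222·V_3 - 0.0006667·V_2 = 0
  0.6626·V_4 - 0.00008333·V_1 - 0.625·V_2 = 0.5556
Solving these 4 simultaneous equations (Gaussian elimination) gives:
  V_1 = 0.00317 V, V_2 = 7.022 V, V_3 = 3.83 V, V_4 = 7.462 V
The requested potential is V_4 = 7.462 V.

Final answer: V_4 = 7.462 V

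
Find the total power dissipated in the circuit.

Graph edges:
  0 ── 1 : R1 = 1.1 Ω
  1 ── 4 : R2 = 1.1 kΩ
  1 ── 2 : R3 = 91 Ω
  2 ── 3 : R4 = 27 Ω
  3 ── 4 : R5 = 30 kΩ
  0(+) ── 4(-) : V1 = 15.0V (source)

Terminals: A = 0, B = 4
Nodal analysis, taking node 4 as the 0 V reference.
Source V1 fixes V_0 = 15 V.
KCL at each unknown node (sum of currents leaving = 0; resistances in Ω):
  Node 1: (V_1 - 15)/1.1 + (V_1 - 0)/1100 + (V_1 - V_2)/91 = 0
  Node 2: (V_2 - V_1)/91 + (V_2 - V_3)/27 = 0
  Node 3: (V_3 - V_2)/27 + (V_3 - 0)/30000 = 0
Collecting terms (coefficients in siemens):
  0.921·V_1 - 0.01099·V_2 = 13.64
  0.04803·V_2 - 0.01099·V_1 - 0.03704·V_3 = 0
  0.03707·V_3 - 0.03704·V_2 = 0
Solving these 3 simultaneous equations (Gaussian elimination) gives:
  V_1 = 14.98 V, V_2 = 14.94 V, V_3 = 14.93 V
Power in each resistor, P = (ΔV)²/R:
  P_R1 = (15 - 14.98)²/1.1 = 0.0002193 W
  P_R2 = (14.98 - 0)²/1100 = 0.2041 W
  P_R3 = (14.98 - 14.94)²/91 = 0.00002253 W
  P_R4 = (14.94 - 14.93)²/27 = 0.000006683 W
  P_R5 = (14.93 - 0)²/30000 = 0.007426 W
P_total = P_R1 + P_R2 + P_R3 + P_R4 + P_R5 = 0.2118 W

Final answer: 0.2118 W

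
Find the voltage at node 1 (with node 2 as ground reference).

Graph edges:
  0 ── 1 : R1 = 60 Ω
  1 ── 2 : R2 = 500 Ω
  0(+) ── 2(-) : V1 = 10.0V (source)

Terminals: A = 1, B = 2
Nodal analysis, taking node 2 as the 0 V reference.
Source V1 fixes V_0 = 10 V.
KCL at each unknown node (sum of currents leaving = 0; resistances in Ω):
  Node 1: (V_1 - 10)/60 + (V_1 - 0)/500 = 0
Collecting terms: 0.01867 × V_1 = 0.1667  =>  V_1 = 8.929 V
The requested potential is V_1 = 8.929 V.

Final answer: V_1 = 8.929 V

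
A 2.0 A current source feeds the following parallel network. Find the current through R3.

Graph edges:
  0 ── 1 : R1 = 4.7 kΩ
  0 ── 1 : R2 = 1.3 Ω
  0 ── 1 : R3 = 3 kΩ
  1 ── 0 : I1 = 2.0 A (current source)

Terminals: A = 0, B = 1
All resistors sit directly between nodes 0 and 1, so they are in parallel and share one voltage V; the full source current 2 A splits among them.
1/R_par = 1/4700 + 1/1.3 + 1/3000 = 0.7698 S  =>  R_par = 1.299 Ω
V = I × R_par = 2 × 1.299 = 2.598 V
I_R3 = V/R3 = 2.598/3000 = 0.0008661 A

Final answer: 0.0008661 A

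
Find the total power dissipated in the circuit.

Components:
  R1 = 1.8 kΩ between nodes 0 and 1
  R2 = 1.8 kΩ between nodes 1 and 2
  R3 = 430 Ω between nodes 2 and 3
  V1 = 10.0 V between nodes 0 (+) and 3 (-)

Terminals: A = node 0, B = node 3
Nodal analysis, taking node 3 as the 0 V reference.
Source V1 fixes V_0 = 10 V.
KCL at each unknown node (sum of currents leaving = 0; resistances in Ω):
  Node 1: (V_1 - 10)/1800 + (V_1 - V_2)/1800 = 0
  Node 2: (V_2 - V_1)/1800 + (V_2 - 0)/430 = 0
Collecting terms (coefficients in siemens):
  0.001111·V_1 - 0.0005556·V_2 = 0.005556
  0.002881·V_2 - 0.0005556·V_1 = 0
Determinant D = (0.001111)(0.002881) - (-0.0005556)(-0.0005556) = 0.000002893
V_1 = [(0.005556)(0.002881) - (-0.0005556)(0)]/D = 5.533 V
V_2 = [(0.001111)(0) - (0.005556)(-0.0005556)]/D = 1.067 V
Power in each resistor, P = (ΔV)²/R:
  P_R1 = (10 - 5.533)²/1800 = 0.01108 W
  P_R2 = (5.533 - 1.067)²/1800 = 0.01108 W
  P_R3 = (1.067 - 0)²/430 = 0.002648 W
P_total = P_R1 + P_R2 + P_R3 = 0.02481 W

Final answer: 0.02481 W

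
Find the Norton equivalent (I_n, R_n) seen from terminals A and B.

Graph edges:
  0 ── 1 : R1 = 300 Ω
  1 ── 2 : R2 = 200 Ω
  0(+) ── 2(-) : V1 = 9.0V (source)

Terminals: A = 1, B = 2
Find the Thévenin equivalent first; then I_n = V_th/R_th and R_n = R_th.
Step 1 — V_th is the open-circuit voltage V_A - V_B (nothing connected across the terminals).
Nodal analysis, taking node 2 as the 0 V reference.
Source V1 fixes V_0 = 9 V.
KCL at each unknown node (sum of currents leaving = 0; resistances in Ω):
  Node 1: (V_1 - 9)/300 + (V_1 - 0)/200 = 0
Collecting terms: 0.008333 × V_1 = 0.03  =>  V_1 = 3.6 V
V_th = V_1 - V_2 = 3.6 - 0 = 3.6 V
Step 2 — R_th: zero the source — replace V1 by a short circuit (node 2 merges into node 0) — and find the resistance seen between A (node 1) and B (node 0).
Reduce the network between node 1 (A) and node 0 (B) by series/parallel combination:
  Rp1 = R1 ‖ R2 (parallel, both between nodes 0 and 1) = 1/(1/300 + 1/200) = 120 Ω
R_th = 120 Ω
I_n = V_th/R_th = 3.6/120 = 0.03 A, and R_n = R_th = 120 Ω

Final answer: I_n = 0.03 A, R_n = 120 Ω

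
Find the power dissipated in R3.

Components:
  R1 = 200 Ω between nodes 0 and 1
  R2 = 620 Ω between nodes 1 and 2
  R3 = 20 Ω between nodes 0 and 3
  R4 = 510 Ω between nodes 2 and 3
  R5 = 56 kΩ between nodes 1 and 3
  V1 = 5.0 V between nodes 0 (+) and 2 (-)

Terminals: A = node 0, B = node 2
Nodal analysis, taking node 2 as the 0 V reference.
Source V1 fixes V_0 = 5 V.
KCL at each unknown node (sum of currents leaving = 0; resistances in Ω):
  Node 1: (V_1 - 5)/200 + (V_1 - 0)/620 + (V_1 - V_3)/56000 = 0
  Node 3: (V_3 - 5)/20 + (V_3 - 0)/510 + (V_3 - V_1)/56000 = 0
Collecting terms (coefficients in siemens):
  0.006631·V_1 - 0.00001786·V_3 = 0.025
  0.05198·V_3 - 0.00001786·V_1 = 0.25
Determinant D = (0.006631)(0.05198) - (-0.00001786)(-0.00001786) = 0.0003447
V_1 = [(0.025)(0.05198) - (-0.00001786)(0.25)]/D = 3.783 V
V_3 = [(0.006631)(0.25) - (0.025)(-0.00001786)]/D = 4.811 V
I_R3 = (V_0 - V_3)/R3 = (5 - 4.811)/20 = 0.009452 A
P_R3 = I_R3² × R3 = (0.009452)² × 20 = 0.001787 W

Final answer: 0.001787 W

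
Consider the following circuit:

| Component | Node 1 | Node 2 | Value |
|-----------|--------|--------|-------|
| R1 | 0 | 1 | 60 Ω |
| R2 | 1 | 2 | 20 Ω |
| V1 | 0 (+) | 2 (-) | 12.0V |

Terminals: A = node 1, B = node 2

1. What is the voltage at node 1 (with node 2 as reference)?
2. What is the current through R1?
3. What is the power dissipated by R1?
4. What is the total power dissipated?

Nodal analysis, taking node 2 as the 0 V reference.
Source V1 fixes V_0 = 12 V.
KCL at each unknown node (sum of currents leaving = 0; resistances in Ω):
  Node 1: (V_1 - 12)/60 + (V_1 - 0)/20 = 0
Collecting terms: 0.06667 × V_1 = 0.2  =>  V_1 = 3 V
Part 1:
  Read off the nodal solution: V_1 = 3 V
Part 2:
  I_R1 = (V_0 - V_1)/R1 = (12 - 3)/60 = 0.15 A
  Magnitude: I_R1 = 0.15 A
Part 3:
  I_R1 = (V_0 - V_1)/R1 = (12 - 3)/60 = 0.15 A
  P_R1 = I_R1² × R1 = (0.15)² × 60 = 1.35 W
Part 4:
  Power in each resistor, P = (ΔV)²/R:
    P_R1 = (12 - 3)²/60 = 1.35 W
    P_R2 = (3 - 0)²/20 = 0.45 W
  P_total = P_R1 + P_R2 = 1.8 W

Final answers:
1. V_1 = 3 V
2. I_R1 = 0.15 A
3. P_R1 = 1.35 W
4. P_total = 1.8 W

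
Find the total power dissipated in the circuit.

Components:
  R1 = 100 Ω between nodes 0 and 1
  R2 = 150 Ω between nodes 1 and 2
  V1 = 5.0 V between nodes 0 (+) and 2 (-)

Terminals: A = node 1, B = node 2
Nodal analysis, taking node 2 as the 0 V reference.
Source V1 fixes V_0 = 5 V.
KCL at each unknown node (sum of currents leaving = 0; resistances in Ω):
  Node 1: (V_1 - 5)/100 + (V_1 - 0)/150 = 0
Collecting terms: 0.01667 × V_1 = 0.05  =>  V_1 = 3 V
Power in each resistor, P = (ΔV)²/R:
  P_R1 = (5 - 3)²/100 = 0.04 W
  P_R2 = (3 - 0)²/150 = 0.06 W
P_total = P_R1 + P_R2 = 0.1 W

Final answer: 0.1 W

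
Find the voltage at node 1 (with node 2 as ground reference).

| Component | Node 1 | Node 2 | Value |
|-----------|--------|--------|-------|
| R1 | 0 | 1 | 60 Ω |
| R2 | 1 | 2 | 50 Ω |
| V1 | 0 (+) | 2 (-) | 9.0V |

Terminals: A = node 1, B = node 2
Nodal analysis, taking node 2 as the 0 V reference.
Source V1 fixes V_0 = 9 V.
KCL at each unknown node (sum of currents leaving = 0; resistances in Ω):
  Node 1: (V_1 - 9)/60 + (V_1 - 0)/50 = 0
Collecting terms: 0.03667 × V_1 = 0.15  =>  V_1 = 4.091 V
The requested potential is V_1 = 4.091 V.

Final answer: V_1 = 4.091 V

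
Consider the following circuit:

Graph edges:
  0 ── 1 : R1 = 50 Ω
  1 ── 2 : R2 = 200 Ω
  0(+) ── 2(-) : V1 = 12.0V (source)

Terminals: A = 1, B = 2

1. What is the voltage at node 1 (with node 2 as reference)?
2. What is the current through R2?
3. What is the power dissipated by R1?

Nodal analysis, taking node 2 as the 0 V reference.
Source V1 fixes V_0 = 12 V.
KCL at each unknown node (sum of currents leaving = 0; resistances in Ω):
  Node 1: (V_1 - 12)/50 + (V_1 - 0)/200 = 0
Collecting terms: 0.025 × V_1 = 0.24  =>  V_1 = 9.6 V
Part 1:
  Read off the nodal solution: V_1 = 9.6 V
Part 2:
  I_R2 = (V_1 - V_2)/R2 = (9.6 - 0)/200 = 0.048 A
  Magnitude: I_R2 = 0.048 A
Part 3:
  I_R1 = (V_0 - V_1)/R1 = (12 - 9.6)/50 = 0.048 A
  P_R1 = I_R1² × R1 = (0.048)² × 50 = 0.1152 W

Final answers:
1. V_1 = 9.6 V
2. I_R2 = 0.048 A
3. P_R1 = 0.1152 W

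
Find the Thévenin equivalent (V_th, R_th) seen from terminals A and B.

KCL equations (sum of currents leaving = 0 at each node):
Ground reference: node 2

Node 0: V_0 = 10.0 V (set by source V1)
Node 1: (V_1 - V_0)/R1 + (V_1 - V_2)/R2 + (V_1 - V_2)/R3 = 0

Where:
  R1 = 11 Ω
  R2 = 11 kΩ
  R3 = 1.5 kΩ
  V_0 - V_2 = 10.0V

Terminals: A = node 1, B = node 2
Step 1 — V_th is the open-circuit voltage V_A - V_B (nothing connected across the terminals).
Nodal analysis, taking node 2 as the 0 V reference.
Source V1 fixes V_0 = 10 V.
KCL at each unknown node (sum of currents leaving = 0; resistances in Ω):
  Node 1: (V_1 - 10)/11 + (V_1 - 0)/11000 + (V_1 - 0)/1500 = 0
Collecting terms: 0.09167 × V_1 = 0.9091  =>  V_1 = 9.917 V
V_th = V_1 - V_2 = 9.917 - 0 = 9.917 V
Step 2 — R_th: zero the source — replace V1 by a short circuit (node 2 merges into node 0) — and find the resistance seen between A (node 1) and B (node 0).
Reduce the network between node 1 (A) and node 0 (B) by series/parallel combination:
  Rp1 = R1 ‖ R2 ‖ R3 (parallel, all between nodes 0 and 1) = 1/(1/11 + 1/11000 + 1/1500) = 10.91 Ω
R_th = 10.91 Ω

Final answer: V_th = 9.917 V, R_th = 10.91 Ω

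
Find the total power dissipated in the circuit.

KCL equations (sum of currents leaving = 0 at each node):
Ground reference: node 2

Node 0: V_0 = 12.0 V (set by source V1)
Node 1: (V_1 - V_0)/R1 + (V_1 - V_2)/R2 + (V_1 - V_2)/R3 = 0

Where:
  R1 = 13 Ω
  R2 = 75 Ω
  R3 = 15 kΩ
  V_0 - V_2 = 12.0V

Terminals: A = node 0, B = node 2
Nodal analysis, taking node 2 as the 0 V reference.
Source V1 fixes V_0 = 12 V.
KCL at each unknown node (sum of currents leaving = 0; resistances in Ω):
  Node 1: (V_1 - 12)/13 + (V_1 - 0)/75 + (V_1 - 0)/15000 = 0
Collecting terms: 0.09032 × V_1 = 0.9231  =>  V_1 = 10.22 V
Power in each resistor, P = (ΔV)²/R:
  P_R1 = (12 - 10.22)²/13 = 0.2438 W
  P_R2 = (10.22 - 0)²/75 = 1.393 W
  P_R3 = (10.22 - 0)²/15000 = 0.006963 W
P_total = P_R1 + P_R2 + P_R3 = 1.643 W

Final answer: 1.643 W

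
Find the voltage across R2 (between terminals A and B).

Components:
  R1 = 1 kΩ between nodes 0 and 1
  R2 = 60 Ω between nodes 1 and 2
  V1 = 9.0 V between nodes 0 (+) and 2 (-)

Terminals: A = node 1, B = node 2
R1 and R2 are in series across V1 (node 0 → node 1 → node 2), and the output A–B is taken across R2, so this is a voltage divider.
Series current: I = V1/(R1 + R2) = 9/(1000 + 60) = 9/1060 = 0.008491 A
V_R2 = I × R2 = V1 × R2/(R1 + R2) = 9 × 60/1060 = 0.5094 V

Final answer: 0.5094 V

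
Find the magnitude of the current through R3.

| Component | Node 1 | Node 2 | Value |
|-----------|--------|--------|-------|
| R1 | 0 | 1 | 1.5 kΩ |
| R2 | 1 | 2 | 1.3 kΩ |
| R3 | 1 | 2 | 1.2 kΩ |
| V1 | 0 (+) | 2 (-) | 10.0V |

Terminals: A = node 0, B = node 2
Nodal analysis, taking node 2 as the 0 V reference.
Source V1 fixes V_0 = 10 V.
KCL at each unknown node (sum of currents leaving = 0; resistances in Ω):
  Node 1: (V_1 - 10)/1500 + (V_1 - 0)/1300 + (V_1 - 0)/1200 = 0
Collecting terms: 0.002269 × V_1 = 0.006667  =>  V_1 = 2.938 V
I_R3 = (V_1 - V_2)/R3 = (2.938 - 0)/1200 = 0.002448 A
|I_R3| = 0.002448 A

Final answer: |I_R3| = 0.002448 A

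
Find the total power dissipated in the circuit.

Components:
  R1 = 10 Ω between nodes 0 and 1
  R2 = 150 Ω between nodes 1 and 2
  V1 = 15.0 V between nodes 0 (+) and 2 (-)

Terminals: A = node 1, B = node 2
Nodal analysis, taking node 2 as the 0 V reference.
Source V1 fixes V_0 = 15 V.
KCL at each unknown node (sum of currents leaving = 0; resistances in Ω):
  Node 1: (V_1 - 15)/10 + (V_1 - 0)/150 = 0
Collecting terms: 0.1067 × V_1 = 1.5  =>  V_1 = 14.06 V
Power in each resistor, P = (ΔV)²/R:
  P_R1 = (15 - 14.06)²/10 = 0.08789 W
  P_R2 = (14.06 - 0)²/150 = 1.318 W
P_total = P_R1 + P_R2 = 1.406 W

Final answer: 1.406 W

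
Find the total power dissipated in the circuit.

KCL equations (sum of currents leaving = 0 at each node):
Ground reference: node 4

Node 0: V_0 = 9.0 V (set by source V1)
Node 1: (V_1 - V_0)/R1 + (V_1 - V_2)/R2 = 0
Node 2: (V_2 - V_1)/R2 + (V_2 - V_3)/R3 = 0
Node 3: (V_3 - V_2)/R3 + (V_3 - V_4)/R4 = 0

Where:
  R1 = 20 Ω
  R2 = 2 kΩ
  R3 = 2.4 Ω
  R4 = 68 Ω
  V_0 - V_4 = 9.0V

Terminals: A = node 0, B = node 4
Nodal analysis, taking node 4 as the 0 V reference.
Source V1 fixes V_0 = 9 V.
KCL at each unknown node (sum of currents leaving = 0; resistances in Ω):
  Node 1: (V_1 - 9)/20 + (V_1 - V_2)/2000 = 0
  Node 2: (V_2 - V_1)/2000 + (V_2 - V_3)/2.4 = 0
  Node 3: (V_3 - V_2)/2.4 + (V_3 - 0)/68 = 0
Collecting terms (coefficients in siemens):
  0.0505·V_1 - 0.0005·V_2 = 0.45
  0.4172·V_2 - 0.0005·V_1 - 0.4167·V_3 = 0
  0.4314·V_3 - 0.4167·V_2 = 0
Solving these 3 simultaneous equations (Gaussian elimination) gives:
  V_1 = 8.914 V, V_2 = 0.3031 V, V_3 = 0.2928 V
Power in each resistor, P = (ΔV)²/R:
  P_R1 = (9 - 8.914)²/20 = 0.0003707 W
  P_R2 = (8.914 - 0.3031)²/2000 = 0.03707 W
  P_R3 = (0.3031 - 0.2928)²/2.4 = 0.00004449 W
  P_R4 = (0.2928 - 0)²/68 = 0.00126 W
P_total = P_R1 + P_R2 + P_R3 + P_R4 = 0.03875 W

Final answer: 0.03875 W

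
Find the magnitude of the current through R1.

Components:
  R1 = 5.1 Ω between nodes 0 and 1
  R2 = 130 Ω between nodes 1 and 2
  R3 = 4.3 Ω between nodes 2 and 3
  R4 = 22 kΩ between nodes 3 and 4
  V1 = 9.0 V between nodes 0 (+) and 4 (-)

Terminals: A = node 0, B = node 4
Nodal analysis, taking node 4 as the 0 V reference.
Source V1 fixes V_0 = 9 V.
KCL at each unknown node (sum of currents leaving = 0; resistances in Ω):
  Node 1: (V_1 - 9)/5.1 + (V_1 - V_2)/130 = 0
  Node 2: (V_2 - V_1)/130 + (V_2 - V_3)/4.3 = 0
  Node 3: (V_3 - V_2)/4.3 + (V_3 - 0)/22000 = 0
Collecting terms (coefficients in siemens):
  0.2038·V_1 - 0.007692·V_2 = 1.765
  0.2403·V_2 - 0.007692·V_1 - 0.2326·V_3 = 0
  0.2326·V_3 - 0.2326·V_2 = 0
Solving these 3 simultaneous equations (Gaussian elimination) gives:
  V_1 = 8.998 V, V_2 = 8.945 V, V_3 = 8.943 V
I_R1 = (V_0 - V_1)/R1 = (9 - 8.998)/5.1 = 0.0004065 A
|I_R1| = 0.0004065 A

Final answer: |I_R1| = 0.0004065 A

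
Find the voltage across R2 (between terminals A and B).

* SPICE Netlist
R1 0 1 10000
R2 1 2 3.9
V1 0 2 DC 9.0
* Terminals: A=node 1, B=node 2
R1 and R2 are in series across V1 (node 0 → node 1 → node 2), and the output A–B is taken across R2, so this is a voltage divider.
Series current: I = V1/(R1 + R2) = 9/(10000 + 3.9) = 9/10000 = 0.0008996 A
V_R2 = I × R2 = V1 × R2/(R1 + R2) = 9 × 3.9/10000 = 0.003509 V

Final answer: 0.003509 V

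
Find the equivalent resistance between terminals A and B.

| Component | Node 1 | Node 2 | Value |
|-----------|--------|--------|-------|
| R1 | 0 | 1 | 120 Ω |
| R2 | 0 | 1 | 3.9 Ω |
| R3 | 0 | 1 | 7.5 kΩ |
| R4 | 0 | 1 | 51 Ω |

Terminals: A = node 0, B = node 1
Reduce the network between node 0 (A) and node 1 (B) by series/parallel combination:
  Rp1 = R1 ‖ R2 ‖ R3 ‖ R4 (parallel, all between nodes 0 and 1) = 1/(1/120 + 1/3.9 + 1/7500 + 1/51) = 3.515 Ω
R_eq = 3.515 Ω

Final answer: 3.515 Ω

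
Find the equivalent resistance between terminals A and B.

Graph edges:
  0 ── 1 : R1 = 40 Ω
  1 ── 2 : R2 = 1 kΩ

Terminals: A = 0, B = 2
Reduce the network between node 0 (A) and node 2 (B) by series/parallel combination:
  Rs1 = R1 + R2 (series, joined only at node 1) = 40 + 1000 = 1040 Ω
R_eq = 1.04 kΩ

Final answer: 1.04 kΩ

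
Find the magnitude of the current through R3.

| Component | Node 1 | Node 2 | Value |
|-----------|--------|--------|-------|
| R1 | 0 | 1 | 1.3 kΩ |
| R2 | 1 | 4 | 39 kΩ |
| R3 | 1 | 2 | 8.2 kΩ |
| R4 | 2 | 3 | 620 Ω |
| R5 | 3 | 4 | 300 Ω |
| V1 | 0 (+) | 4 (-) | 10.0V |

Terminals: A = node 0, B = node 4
Nodal analysis, taking node 4 as the 0 V reference.
Source V1 fixes V_0 = 10 V.
KCL at each unknown node (sum of currents leaving = 0; resistances in Ω):
  Node 1: (V_1 - 10)/1300 + (V_1 - 0)/39000 + (V_1 - V_2)/8200 = 0
  Node 2: (V_2 - V_1)/8200 + (V_2 - V_3)/620 = 0
  Node 3: (V_3 - V_2)/620 + (V_3 - 0)/300 = 0
Collecting terms (coefficients in siemens):
  0.0009168·V_1 - 0.000122·V_2 = 0.007692
  0.001735·V_2 - 0.000122·V_1 - 0.001613·V_3 = 0
  0.004946·V_3 - 0.001613·V_2 = 0
Solving these 3 simultaneous equations (Gaussian elimination) gives:
  V_1 = 8.504 V, V_2 = 0.8579 V, V_3 = 0.2797 V
I_R3 = (V_1 - V_2)/R3 = (8.504 - 0.8579)/8200 = 0.0009325 A
|I_R3| = 0.0009325 A

Final answer: |I_R3| = 0.0009325 A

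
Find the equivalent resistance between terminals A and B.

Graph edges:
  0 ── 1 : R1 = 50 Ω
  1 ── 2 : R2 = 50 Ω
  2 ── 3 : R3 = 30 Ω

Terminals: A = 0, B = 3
Reduce the network between node 0 (A) and node 3 (B) by series/parallel combination:
  Rs1 = R1 + R2 (series, joined only at node 1) = 50 + 50 = 100 Ω
  Rs2 = R3 + Rs1 (series, joined only at node 2) = 30 + 100 = 130 Ω
R_eq = 130 Ω

Final answer: 130 Ω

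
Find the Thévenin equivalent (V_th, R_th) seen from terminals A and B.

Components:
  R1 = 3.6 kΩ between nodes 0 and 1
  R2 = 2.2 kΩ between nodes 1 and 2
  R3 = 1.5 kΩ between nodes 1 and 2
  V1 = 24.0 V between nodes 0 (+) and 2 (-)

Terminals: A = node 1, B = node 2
Step 1 — V_th is the open-circuit voltage V_A - V_B (nothing connected across the terminals).
Nodal analysis, taking node 2 as the 0 V reference.
Source V1 fixes V_0 = 24 V.
KCL at each unknown node (sum of currents leaving = 0; resistances in Ω):
  Node 1: (V_1 - 24)/3600 + (V_1 - 0)/2200 + (V_1 - 0)/1500 = 0
Collecting terms: 0.001399 × V_1 = 0.006667  =>  V_1 = 4.765 V
V_th = V_1 - V_2 = 4.765 - 0 = 4.765 V
Step 2 — R_th: zero the source — replace V1 by a short circuit (node 2 merges into node 0) — and find the resistance seen between A (node 1) and B (node 0).
Reduce the network between node 1 (A) and node 0 (B) by series/parallel combination:
  Rp1 = R1 ‖ R2 ‖ R3 (parallel, all between nodes 0 and 1) = 1/(1/3600 + 1/2200 + 1/1500) = 714.8 Ω
R_th = 714.8 Ω

Final answer: V_th = 4.765 V, R_th = 714.8 Ω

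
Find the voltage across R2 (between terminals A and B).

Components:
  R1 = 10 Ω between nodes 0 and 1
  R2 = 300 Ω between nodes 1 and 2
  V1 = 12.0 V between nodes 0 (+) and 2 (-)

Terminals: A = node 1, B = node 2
R1 and R2 are in series across V1 (node 0 → node 1 → node 2), and the output A–B is taken across R2, so this is a voltage divider.
Series current: I = V1/(R1 + R2) = 12/(10 + 300) = 12/310 = 0.03871 A
V_R2 = I × R2 = V1 × R2/(R1 + R2) = 12 × 300/310 = 11.61 V

Final answer: 11.61 V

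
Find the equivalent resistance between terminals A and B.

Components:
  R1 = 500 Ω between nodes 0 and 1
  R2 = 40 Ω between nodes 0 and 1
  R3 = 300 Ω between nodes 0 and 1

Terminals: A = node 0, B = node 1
Reduce the network between node 0 (A) and node 1 (B) by series/parallel combination:
  Rp1 = R1 ‖ R2 ‖ R3 (parallel, all between nodes 0 and 1) = 1/(1/500 + 1/40 + 1/300) = 32.97 Ω
R_eq = 32.97 Ω

Final answer: 32.97 Ω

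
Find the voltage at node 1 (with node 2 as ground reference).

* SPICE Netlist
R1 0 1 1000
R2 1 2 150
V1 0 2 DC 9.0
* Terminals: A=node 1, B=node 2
Nodal analysis, taking node 2 as the 0 V reference.
Source V1 fixes V_0 = 9 V.
KCL at each unknown node (sum of currents leaving = 0; resistances in Ω):
  Node 1: (V_1 - 9)/1000 + (V_1 - 0)/150 = 0
Collecting terms: 0.007667 × V_1 = 0.009  =>  V_1 = 1.174 V
The requested potential is V_1 = 1.174 V.

Final answer: V_1 = 1.174 V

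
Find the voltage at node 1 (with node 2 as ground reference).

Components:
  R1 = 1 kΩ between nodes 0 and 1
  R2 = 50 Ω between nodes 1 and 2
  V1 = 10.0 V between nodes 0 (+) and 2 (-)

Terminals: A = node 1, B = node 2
Nodal analysis, taking node 2 as the 0 V reference.
Source V1 fixes V_0 = 10 V.
KCL at each unknown node (sum of currents leaving = 0; resistances in Ω):
  Node 1: (V_1 - 10)/1000 + (V_1 - 0)/50 = 0
Collecting terms: 0.021 × V_1 = 0.01  =>  V_1 = 0.4762 V
The requested potential is V_1 = 0.4762 V.

Final answer: V_1 = 0.4762 V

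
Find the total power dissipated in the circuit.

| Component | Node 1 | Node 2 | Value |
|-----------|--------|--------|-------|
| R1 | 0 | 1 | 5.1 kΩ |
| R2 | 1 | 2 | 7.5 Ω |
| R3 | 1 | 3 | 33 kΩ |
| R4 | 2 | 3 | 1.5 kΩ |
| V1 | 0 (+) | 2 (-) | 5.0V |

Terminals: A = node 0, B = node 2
Nodal analysis, taking node 2 as the 0 V reference.
Source V1 fixes V_0 = 5 V.
KCL at each unknown node (sum of currents leaving = 0; resistances in Ω):
  Node 1: (V_1 - 5)/5100 + (V_1 - 0)/7.5 + (V_1 - V_3)/33000 = 0
  Node 3: (V_3 - V_1)/33000 + (V_3 - 0)/1500 = 0
Collecting terms (coefficients in siemens):
  0.1336·V_1 - 0.0000303·V_3 = 0.0009804
  0.000697·V_3 - 0.0000303·V_1 = 0
Determinant D = (0.1336)(0.000697) - (-0.0000303)(-0.0000303) = 0.00009309
V_1 = [(0.0009804)(0.000697) - (-0.0000303)(0)]/D = 0.007341 V
V_3 = [(0.1336)(0) - (0.0009804)(-0.0000303)]/D = 0.0003192 V
Power in each resistor, P = (ΔV)²/R:
  P_R1 = (5 - 0.007341)²/5100 = 0.004888 W
  P_R2 = (0.007341 - 0)²/7.5 = 0.000007184 W
  P_R3 = (0.007341 - 0.0003192)²/33000 = 0.000000001494 W
  P_R4 = (0 - 0.0003192)²/1500 = 0.00000000006791 W
P_total = P_R1 + P_R2 + P_R3 + P_R4 = 0.004895 W

Final answer: 0.004895 W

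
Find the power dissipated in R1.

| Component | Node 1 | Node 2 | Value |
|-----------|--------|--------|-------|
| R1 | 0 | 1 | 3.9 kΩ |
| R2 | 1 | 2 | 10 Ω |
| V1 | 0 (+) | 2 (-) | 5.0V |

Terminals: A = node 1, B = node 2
Nodal analysis, taking node 2 as the 0 V reference.
Source V1 fixes V_0 = 5 V.
KCL at each unknown node (sum of currents leaving = 0; resistances in Ω):
  Node 1: (V_1 - 5)/3900 + (V_1 - 0)/10 = 0
Collecting terms: 0.1003 × V_1 = 0.001282  =>  V_1 = 0.01279 V
I_R1 = (V_0 - V_1)/R1 = (5 - 0.01279)/3900 = 0.001279 A
P_R1 = I_R1² × R1 = (0.001279)² × 3900 = 0.006378 W

Final answer: 0.006378 W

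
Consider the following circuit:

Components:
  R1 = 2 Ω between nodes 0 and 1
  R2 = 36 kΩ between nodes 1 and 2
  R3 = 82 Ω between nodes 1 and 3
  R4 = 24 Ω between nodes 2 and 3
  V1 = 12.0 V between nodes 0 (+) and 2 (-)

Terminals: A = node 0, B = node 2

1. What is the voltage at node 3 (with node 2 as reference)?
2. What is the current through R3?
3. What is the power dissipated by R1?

Nodal analysis, taking node 2 as the 0 V reference.
Source V1 fixes V_0 = 12 V.
KCL at each unknown node (sum of currents leaving = 0; resistances in Ω):
  Node 1: (V_1 - 12)/2 + (V_1 - 0)/36000 + (V_1 - V_3)/82 = 0
  Node 3: (V_3 - V_1)/82 + (V_3 - 0)/24 = 0
Collecting terms (coefficients in siemens):
  0.5122·V_1 - 0.0122·V_3 = 6
  0.05386·V_3 - 0.0122·V_1 = 0
Determinant D = (0.5122)(0.05386) - (-0.0122)(-0.0122) = 0.02744
V_1 = [(6)(0.05386) - (-0.0122)(0)]/D = 11.78 V
V_3 = [(0.5122)(0) - (6)(-0.0122)]/D = 2.667 V
Part 1:
  Read off the nodal solution: V_3 = 2.667 V
Part 2:
  I_R3 = (V_1 - V_3)/R3 = (11.78 - 2.667)/82 = 0.1111 A
  Magnitude: I_R3 = 0.1111 A
Part 3:
  I_R1 = (V_0 - V_1)/R1 = (12 - 11.78)/2 = 0.1114 A
  P_R1 = I_R1² × R1 = (0.1114)² × 2 = 0.02483 W

Final answers:
1. V_3 = 2.667 V
2. I_R3 = 0.1111 A
3. P_R1 = 0.02483 W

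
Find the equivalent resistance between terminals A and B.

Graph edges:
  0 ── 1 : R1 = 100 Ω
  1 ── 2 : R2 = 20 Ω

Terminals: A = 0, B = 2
Reduce the network between node 0 (A) and node 2 (B) by series/parallel combination:
  Rs1 = R1 + R2 (series, joined only at node 1) = 100 + 20 = 120 Ω
R_eq = 120 Ω

Final answer: 120 Ω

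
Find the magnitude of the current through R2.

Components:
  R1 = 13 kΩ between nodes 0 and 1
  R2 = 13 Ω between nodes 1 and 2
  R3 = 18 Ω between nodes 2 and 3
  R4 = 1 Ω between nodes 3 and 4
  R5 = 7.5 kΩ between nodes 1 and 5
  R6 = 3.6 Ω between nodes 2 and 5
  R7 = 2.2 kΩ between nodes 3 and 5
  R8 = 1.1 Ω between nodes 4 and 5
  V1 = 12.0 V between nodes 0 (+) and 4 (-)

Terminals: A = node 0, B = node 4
Nodal analysis, taking node 4 as the 0 V reference.
Source V1 fixes V_0 = 12 V.
KCL at each unknown node (sum of currents leaving = 0; resistances in Ω):
  Node 1: (V_1 - 12)/13000 + (V_1 - V_2)/13 + (V_1 - V_5)/7500 = 0
  Node 2: (V_2 - V_1)/13 + (V_2 - V_3)/18 + (V_2 - V_5)/3.6 = 0
  Node 3: (V_3 - V_2)/18 + (V_3 - 0)/1 + (V_3 - V_5)/2200 = 0
  Node 5: (V_5 - V_1)/7500 + (V_5 - V_2)/3.6 + (V_5 - V_3)/2200 + (V_5 - 0)/1.1 = 0
Collecting terms (coefficients in siemens):
  0.07713·V_1 - 0.07692·V_2 - 0.0001333·V_5 = 0.0009231
  0.4103·V_2 - 0.07692·V_1 - 0.05556·V_3 - 0.2778·V_5 = 0
  1.056·V_3 - 0.05556·V_2 - 0.0004545·V_5 = 0
  1.187·V_5 - 0.0001333·V_1 - 0.2778·V_2 - 0.0004545·V_3 = 0
Solving these 4 simultaneous equations (Gaussian elimination) gives:
  V_1 = 0.01543 V, V_2 = 0.003468 V, V_3 = 0.0001828 V, V_5 = 0.000813 V
I_R2 = (V_1 - V_2)/R2 = (0.01543 - 0.003468)/13 = 0.0009199 A
|I_R2| = 0.0009199 A

Final answer: |I_R2| = 0.0009199 A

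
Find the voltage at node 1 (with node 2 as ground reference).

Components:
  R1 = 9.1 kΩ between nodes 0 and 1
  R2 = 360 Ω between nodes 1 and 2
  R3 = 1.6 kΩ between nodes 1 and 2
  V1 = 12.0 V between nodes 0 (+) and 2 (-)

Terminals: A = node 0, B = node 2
Nodal analysis, taking node 2 as the 0 V reference.
Source V1 fixes V_0 = 12 V.
KCL at each unknown node (sum of currents leaving = 0; resistances in Ω):
  Node 1: (V_1 - 12)/9100 + (V_1 - 0)/360 + (V_1 - 0)/1600 = 0
Collecting terms: 0.003513 × V_1 = 0.001319  =>  V_1 = 0.3754 V
The requested potential is V_1 = 0.3754 V.

Final answer: V_1 = 0.3754 V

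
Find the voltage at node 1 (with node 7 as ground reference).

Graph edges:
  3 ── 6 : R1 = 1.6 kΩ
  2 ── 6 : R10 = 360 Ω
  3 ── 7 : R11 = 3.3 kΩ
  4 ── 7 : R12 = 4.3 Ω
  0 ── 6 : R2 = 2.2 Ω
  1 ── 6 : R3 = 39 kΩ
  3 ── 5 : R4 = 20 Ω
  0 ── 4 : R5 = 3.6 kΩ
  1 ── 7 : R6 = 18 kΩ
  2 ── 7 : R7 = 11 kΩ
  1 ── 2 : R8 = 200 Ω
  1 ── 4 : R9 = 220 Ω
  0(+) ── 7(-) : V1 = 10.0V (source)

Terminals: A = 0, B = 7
Nodal analysis, taking node 7 as the 0 V reference.
Source V1 fixes V_0 = 10 V.
KCL at each unknown node (sum of currents leaving = 0; resistances in Ω):
  Node 1: (V_1 - V_6)/39000 + (V_1 - 0)/18000 + (V_1 - V_2)/200 + (V_1 - V_4)/220 = 0
  Node 2: (V_2 - 0)/11000 + (V_2 - V_1)/200 + (V_2 - V_6)/360 = 0
  Node 3: (V_3 - V_6)/1600 + (V_3 - V_5)/20 + (V_3 - 0)/3300 = 0
  Node 4: (V_4 - 10)/3600 + (V_4 - V_1)/220 + (V_4 - 0)/4.3 = 0
  Node 5: (V_5 - V_3)/20 = 0
  Node 6: (V_6 - V_3)/1600 + (V_6 - 10)/2.2 + (V_6 - V_1)/39000 + (V_6 - V_2)/360 = 0
Collecting terms (coefficients in siemens):
  0.009627·V_1 - 0.005·V_2 - 0.004545·V_4 - 0.00002564·V_6 = 0
  0.007869·V_2 - 0.005·V_1 - 0.002778·V_6 = 0
  0.05093·V_3 - 0.05·V_5 - 0.000625·V_6 = 0
  0.2374·V_4 - 0.004545·V_1 = 0.002778
  0.05·V_5 - 0.05·V_3 = 0
  0.458·V_6 - 0.00002564·V_1 - 0.002778·V_2 - 0.000625·V_3 = 4.545
Solving these 6 simultaneous equations (Gaussian elimination) gives:
  V_1 = 2.813 V, V_2 = 5.306 V, V_3 = 6.712 V, V_4 = 0.06558 V
  V_5 = 6.712 V, V_6 = 9.967 V
The requested potential is V_1 = 2.813 V.

Final answer: V_1 = 2.813 V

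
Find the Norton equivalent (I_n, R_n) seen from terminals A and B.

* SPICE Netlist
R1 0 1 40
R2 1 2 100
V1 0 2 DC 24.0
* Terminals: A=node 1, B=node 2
Find the Thévenin equivalent first; then I_n = V_th/R_th and R_n = R_th.
Step 1 — V_th is the open-circuit voltage V_A - V_B (nothing connected across the terminals).
Nodal analysis, taking node 2 as the 0 V reference.
Source V1 fixes V_0 = 24 V.
KCL at each unknown node (sum of currents leaving = 0; resistances in Ω):
  Node 1: (V_1 - 24)/40 + (V_1 - 0)/100 = 0
Collecting terms: 0.035 × V_1 = 0.6  =>  V_1 = 17.14 V
V_th = V_1 - V_2 = 17.14 - 0 = 17.14 V
Step 2 — R_th: zero the source — replace V1 by a short circuit (node 2 merges into node 0) — and find the resistance seen between A (node 1) and B (node 0).
Reduce the network between node 1 (A) and node 0 (B) by series/parallel combination:
  Rp1 = R1 ‖ R2 (parallel, both between nodes 0 and 1) = 1/(1/40 + 1/100) = 28.57 Ω
R_th = 28.57 Ω
I_n = V_th/R_th = 17.14/28.57 = 0.6 A, and R_n = R_th = 28.57 Ω

Final answer: I_n = 0.6 A, R_n = 28.57 Ω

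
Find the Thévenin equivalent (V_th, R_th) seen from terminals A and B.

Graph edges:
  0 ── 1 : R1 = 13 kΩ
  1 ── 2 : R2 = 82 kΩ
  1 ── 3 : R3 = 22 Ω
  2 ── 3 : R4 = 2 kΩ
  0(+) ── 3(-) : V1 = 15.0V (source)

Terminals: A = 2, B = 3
Step 1 — V_th is the open-circuit voltage V_A - V_B (nothing connected across the terminals).
Nodal analysis, taking node 3 as the 0 V reference.
Source V1 fixes V_0 = 15 V.
KCL at each unknown node (sum of currents leaving = 0; resistances in Ω):
  Node 1: (V_1 - 15)/13000 + (V_1 - V_2)/82000 + (V_1 - 0)/22 = 0
  Node 2: (V_2 - V_1)/82000 + (V_2 - 0)/2000 = 0
Collecting terms (coefficients in siemens):
  0.04554·V_1 - 0.0000122·V_2 = 0.001154
  0.0005122·V_2 - 0.0000122·V_1 = 0
Determinant D = (0.04554)(0.0005122) - (-0.0000122)(-0.0000122) = 0.00002333
V_1 = [(0.001154)(0.0005122) - (-0.0000122)(0)]/D = 0.02534 V
V_2 = [(0.04554)(0) - (0.001154)(-0.0000122)]/D = 0.0006032 V
V_th = V_2 - V_3 = 0.0006032 - 0 = 0.0006032 V
Step 2 — R_th: zero the source — replace V1 by a short circuit (node 3 merges into node 0) — and find the resistance seen between A (node 2) and B (node 0).
Reduce the network between node 2 (A) and node 0 (B) by series/parallel combination:
  Rp1 = R1 ‖ R3 (parallel, both between nodes 0 and 1) = 1/(1/13000 + 1/22) = 21.96 Ω
  Rs1 = R2 + Rp1 (series, joined only at node 1) = 82000 + 21.96 = 82020 Ω
  Rp2 = R4 ‖ Rs1 (parallel, both between nodes 0 and 2) = 1/(1/2000 + 1/82020) = 1952 Ω
R_th = 1.952 kΩ

Final answer: V_th = 0.0006032 V, R_th = 1.952 kΩ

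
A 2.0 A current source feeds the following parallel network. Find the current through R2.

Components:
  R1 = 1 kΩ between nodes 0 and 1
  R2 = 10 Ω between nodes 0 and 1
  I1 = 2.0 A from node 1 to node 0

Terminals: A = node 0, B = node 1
All resistors sit directly between nodes 0 and 1, so they are in parallel and share one voltage V; the full source current 2 A splits among them.
1/R_par = 1/1000 + 1/10 = 0.101 S  =>  R_par = 9.901 Ω
V = I × R_par = 2 × 9.901 = 19.8 V
I_R2 = V/R2 = 19.8/10 = 1.98 A

Final answer: 1.98 A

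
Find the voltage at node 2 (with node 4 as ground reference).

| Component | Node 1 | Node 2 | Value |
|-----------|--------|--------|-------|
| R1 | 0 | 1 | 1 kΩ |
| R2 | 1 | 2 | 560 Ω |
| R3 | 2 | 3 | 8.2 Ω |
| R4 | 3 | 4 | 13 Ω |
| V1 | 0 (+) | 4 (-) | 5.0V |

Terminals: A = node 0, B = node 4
Nodal analysis, taking node 4 as the 0 V reference.
Source V1 fixes V_0 = 5 V.
KCL at each unknown node (sum of currents leaving = 0; resistances in Ω):
  Node 1: (V_1 - 5)/1000 + (V_1 - V_2)/560 = 0
  Node 2: (V_2 - V_1)/560 + (V_2 - V_3)/8.2 = 0
  Node 3: (V_3 - V_2)/8.2 + (V_3 - 0)/13 = 0
Collecting terms (coefficients in siemens):
  0.002786·V_1 - 0.001786·V_2 = 0.005
  0.1237·V_2 - 0.001786·V_1 - 0.122·V_3 = 0
  0.1989·V_3 - 0.122·V_2 = 0
Solving these 3 simultaneous equations (Gaussian elimination) gives:
  V_1 = 1.838 V, V_2 = 0.06704 V, V_3 = 0.04111 V
The requested potential is V_2 = 0.06704 V.

Final answer: V_2 = 0.06704 V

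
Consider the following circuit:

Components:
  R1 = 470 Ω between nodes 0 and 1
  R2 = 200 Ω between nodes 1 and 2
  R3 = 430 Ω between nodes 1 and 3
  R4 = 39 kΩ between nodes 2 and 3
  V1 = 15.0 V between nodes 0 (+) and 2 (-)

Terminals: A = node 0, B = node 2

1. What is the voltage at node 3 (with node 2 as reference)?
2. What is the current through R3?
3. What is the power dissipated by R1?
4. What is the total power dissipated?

Nodal analysis, taking node 2 as the 0 V reference.
Source V1 fixes V_0 = 15 V.
KCL at each unknown node (sum of currents leaving = 0; resistances in Ω):
  Node 1: (V_1 - 15)/470 + (V_1 - 0)/200 + (V_1 - V_3)/430 = 0
  Node 3: (V_3 - V_1)/430 + (V_3 - 0)/39000 = 0
Collecting terms (coefficients in siemens):
  0.009453·V_1 - 0.002326·V_3 = 0.03191
  0.002351·V_3 - 0.002326·V_1 = 0
Determinant D = (0.009453)(0.002351) - (-0.002326)(-0.002326) = 0.00001682
V_1 = [(0.03191)(0.002351) - (-0.002326)(0)]/D = 4.462 V
V_3 = [(0.009453)(0) - (0.03191)(-0.002326)]/D = 4.413 V
Part 1:
  Read off the nodal solution: V_3 = 4.413 V
Part 2:
  I_R3 = (V_1 - V_3)/R3 = (4.462 - 4.413)/430 = 0.0001132 A
  Magnitude: I_R3 = 0.0001132 A
Part 3:
  I_R1 = (V_0 - V_1)/R1 = (15 - 4.462)/470 = 0.02242 A
  P_R1 = I_R1² × R1 = (0.02242)² × 470 = 0.2363 W
Part 4:
  Power in each resistor, P = (ΔV)²/R:
    P_R1 = (15 - 4.462)²/470 = 0.2363 W
    P_R2 = (4.462 - 0)²/200 = 0.09954 W
    P_R3 = (4.462 - 4.413)²/430 = 0.000005506 W
    P_R4 = (0 - 4.413)²/39000 = 0.0004994 W
  P_total = P_R1 + P_R2 + P_R3 + P_R4 = 0.3363 W

Final answers:
1. V_3 = 4.413 V
2. I_R3 = 0.0001132 A
3. P_R1 = 0.2363 W
4. P_total = 0.3363 W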